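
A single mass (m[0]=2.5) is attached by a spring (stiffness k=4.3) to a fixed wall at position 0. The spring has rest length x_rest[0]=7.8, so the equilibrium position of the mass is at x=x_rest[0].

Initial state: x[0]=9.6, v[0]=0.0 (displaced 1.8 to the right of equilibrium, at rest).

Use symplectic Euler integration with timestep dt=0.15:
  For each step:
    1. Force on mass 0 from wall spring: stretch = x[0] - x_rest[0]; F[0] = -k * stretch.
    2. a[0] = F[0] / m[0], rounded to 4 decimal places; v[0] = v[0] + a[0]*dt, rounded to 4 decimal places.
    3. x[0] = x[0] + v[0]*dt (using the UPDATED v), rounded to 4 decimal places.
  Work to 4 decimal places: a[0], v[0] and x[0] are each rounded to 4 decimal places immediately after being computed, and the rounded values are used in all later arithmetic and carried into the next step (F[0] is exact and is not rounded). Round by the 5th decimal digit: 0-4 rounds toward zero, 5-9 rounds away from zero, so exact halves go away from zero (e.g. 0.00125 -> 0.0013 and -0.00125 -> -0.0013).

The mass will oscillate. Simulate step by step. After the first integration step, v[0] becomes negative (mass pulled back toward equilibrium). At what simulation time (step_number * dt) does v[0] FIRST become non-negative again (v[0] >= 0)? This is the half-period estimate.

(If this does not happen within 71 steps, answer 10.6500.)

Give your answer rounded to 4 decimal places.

Step 0: x=[9.6000] v=[0.0000]
Step 1: x=[9.5303] v=[-0.4644]
Step 2: x=[9.3937] v=[-0.9108]
Step 3: x=[9.1954] v=[-1.3220]
Step 4: x=[8.9431] v=[-1.6820]
Step 5: x=[8.6466] v=[-1.9769]
Step 6: x=[8.3173] v=[-2.1953]
Step 7: x=[7.9680] v=[-2.3288]
Step 8: x=[7.6122] v=[-2.3722]
Step 9: x=[7.2636] v=[-2.3238]
Step 10: x=[6.9358] v=[-2.1854]
Step 11: x=[6.6414] v=[-1.9624]
Step 12: x=[6.3919] v=[-1.6635]
Step 13: x=[6.1969] v=[-1.3002]
Step 14: x=[6.0639] v=[-0.8866]
Step 15: x=[5.9981] v=[-0.4387]
Step 16: x=[6.0020] v=[0.0262]
First v>=0 after going negative at step 16, time=2.4000

Answer: 2.4000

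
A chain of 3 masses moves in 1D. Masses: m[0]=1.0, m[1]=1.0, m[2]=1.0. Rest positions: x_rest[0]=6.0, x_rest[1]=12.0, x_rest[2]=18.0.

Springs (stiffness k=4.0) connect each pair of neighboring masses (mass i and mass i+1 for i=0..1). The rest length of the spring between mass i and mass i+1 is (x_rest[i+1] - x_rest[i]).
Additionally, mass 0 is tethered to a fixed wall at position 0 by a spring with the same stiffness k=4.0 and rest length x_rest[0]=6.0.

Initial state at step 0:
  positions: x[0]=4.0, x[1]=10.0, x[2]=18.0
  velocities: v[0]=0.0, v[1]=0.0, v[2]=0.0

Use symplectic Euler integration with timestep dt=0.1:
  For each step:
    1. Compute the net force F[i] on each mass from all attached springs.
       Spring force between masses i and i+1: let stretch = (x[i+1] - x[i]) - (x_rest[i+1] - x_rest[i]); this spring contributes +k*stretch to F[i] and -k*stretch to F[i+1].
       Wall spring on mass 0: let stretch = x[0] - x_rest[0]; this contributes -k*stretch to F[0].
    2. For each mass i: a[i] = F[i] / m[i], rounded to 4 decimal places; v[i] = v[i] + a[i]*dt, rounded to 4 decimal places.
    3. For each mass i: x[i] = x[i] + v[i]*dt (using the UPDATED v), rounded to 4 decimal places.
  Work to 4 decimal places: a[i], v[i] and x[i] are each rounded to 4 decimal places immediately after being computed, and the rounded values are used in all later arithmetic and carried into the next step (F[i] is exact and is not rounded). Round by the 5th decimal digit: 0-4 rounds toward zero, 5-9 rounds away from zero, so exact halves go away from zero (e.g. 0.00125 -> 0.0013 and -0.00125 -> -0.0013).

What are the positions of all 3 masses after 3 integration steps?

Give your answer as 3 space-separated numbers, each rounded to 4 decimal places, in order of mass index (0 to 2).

Step 0: x=[4.0000 10.0000 18.0000] v=[0.0000 0.0000 0.0000]
Step 1: x=[4.0800 10.0800 17.9200] v=[0.8000 0.8000 -0.8000]
Step 2: x=[4.2368 10.2336 17.7664] v=[1.5680 1.5360 -1.5360]
Step 3: x=[4.4640 10.4486 17.5515] v=[2.2720 2.1504 -2.1491]

Answer: 4.4640 10.4486 17.5515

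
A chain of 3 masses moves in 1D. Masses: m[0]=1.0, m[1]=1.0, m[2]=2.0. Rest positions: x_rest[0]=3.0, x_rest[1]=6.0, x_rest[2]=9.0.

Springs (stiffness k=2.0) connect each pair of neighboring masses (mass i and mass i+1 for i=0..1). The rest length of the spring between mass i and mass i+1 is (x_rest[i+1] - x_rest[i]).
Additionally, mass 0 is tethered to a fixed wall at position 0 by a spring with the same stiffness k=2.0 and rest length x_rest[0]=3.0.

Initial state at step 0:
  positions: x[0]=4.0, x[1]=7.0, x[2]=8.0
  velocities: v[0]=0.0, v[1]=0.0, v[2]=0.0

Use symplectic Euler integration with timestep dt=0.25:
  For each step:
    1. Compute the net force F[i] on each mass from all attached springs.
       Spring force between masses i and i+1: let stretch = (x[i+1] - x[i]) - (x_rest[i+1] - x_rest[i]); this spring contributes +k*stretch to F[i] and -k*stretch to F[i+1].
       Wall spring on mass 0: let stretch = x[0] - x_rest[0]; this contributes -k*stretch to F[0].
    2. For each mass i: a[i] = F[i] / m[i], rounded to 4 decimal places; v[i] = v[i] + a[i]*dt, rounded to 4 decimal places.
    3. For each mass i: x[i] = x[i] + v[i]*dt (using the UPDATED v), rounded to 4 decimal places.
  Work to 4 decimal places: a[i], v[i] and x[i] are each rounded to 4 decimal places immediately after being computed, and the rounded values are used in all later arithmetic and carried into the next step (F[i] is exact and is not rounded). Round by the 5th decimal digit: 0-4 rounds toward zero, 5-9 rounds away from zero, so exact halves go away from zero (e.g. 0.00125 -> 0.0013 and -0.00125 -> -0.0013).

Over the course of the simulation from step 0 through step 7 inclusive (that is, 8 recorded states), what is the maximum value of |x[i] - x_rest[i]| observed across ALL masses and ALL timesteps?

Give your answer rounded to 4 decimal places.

Answer: 1.4514

Derivation:
Step 0: x=[4.0000 7.0000 8.0000] v=[0.0000 0.0000 0.0000]
Step 1: x=[3.8750 6.7500 8.1250] v=[-0.5000 -1.0000 0.5000]
Step 2: x=[3.6250 6.3125 8.3516] v=[-1.0000 -1.7500 0.9063]
Step 3: x=[3.2578 5.7940 8.6382] v=[-1.4688 -2.0742 1.1465]
Step 4: x=[2.8004 5.3140 8.9346] v=[-1.8296 -1.9202 1.1855]
Step 5: x=[2.3072 4.9723 9.1922] v=[-1.9730 -1.3667 1.0304]
Step 6: x=[1.8587 4.8250 9.3736] v=[-1.7941 -0.5893 0.7254]
Step 7: x=[1.5486 4.8755 9.4582] v=[-1.2403 0.2019 0.3383]
Max displacement = 1.4514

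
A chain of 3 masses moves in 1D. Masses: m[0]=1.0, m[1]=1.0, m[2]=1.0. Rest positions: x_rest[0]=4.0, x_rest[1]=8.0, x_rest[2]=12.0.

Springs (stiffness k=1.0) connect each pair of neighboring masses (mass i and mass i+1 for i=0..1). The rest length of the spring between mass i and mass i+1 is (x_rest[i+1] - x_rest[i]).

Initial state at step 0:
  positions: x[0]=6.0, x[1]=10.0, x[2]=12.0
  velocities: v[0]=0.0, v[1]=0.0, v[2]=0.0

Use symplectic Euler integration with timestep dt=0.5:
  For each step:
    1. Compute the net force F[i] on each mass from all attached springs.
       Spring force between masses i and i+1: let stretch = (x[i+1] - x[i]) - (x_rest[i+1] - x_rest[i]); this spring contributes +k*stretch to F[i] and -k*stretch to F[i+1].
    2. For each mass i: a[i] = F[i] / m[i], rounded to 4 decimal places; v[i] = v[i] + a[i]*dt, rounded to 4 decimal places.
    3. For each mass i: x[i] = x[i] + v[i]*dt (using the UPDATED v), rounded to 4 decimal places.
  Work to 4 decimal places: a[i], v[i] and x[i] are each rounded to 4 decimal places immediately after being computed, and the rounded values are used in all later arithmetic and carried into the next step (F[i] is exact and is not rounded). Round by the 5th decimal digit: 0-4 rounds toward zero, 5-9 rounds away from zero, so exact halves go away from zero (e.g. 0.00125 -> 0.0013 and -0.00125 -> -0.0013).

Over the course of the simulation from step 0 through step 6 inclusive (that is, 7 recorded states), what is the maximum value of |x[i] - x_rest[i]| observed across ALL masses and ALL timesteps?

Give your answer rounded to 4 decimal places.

Answer: 2.2345

Derivation:
Step 0: x=[6.0000 10.0000 12.0000] v=[0.0000 0.0000 0.0000]
Step 1: x=[6.0000 9.5000 12.5000] v=[0.0000 -1.0000 1.0000]
Step 2: x=[5.8750 8.8750 13.2500] v=[-0.2500 -1.2500 1.5000]
Step 3: x=[5.5000 8.5938 13.9063] v=[-0.7500 -0.5625 1.3125]
Step 4: x=[4.8985 8.8673 14.2345] v=[-1.2031 0.5469 0.6563]
Step 5: x=[4.2892 9.4904 14.2209] v=[-1.2187 1.2461 -0.0273]
Step 6: x=[3.9802 9.9958 14.0246] v=[-0.6181 1.0108 -0.3926]
Max displacement = 2.2345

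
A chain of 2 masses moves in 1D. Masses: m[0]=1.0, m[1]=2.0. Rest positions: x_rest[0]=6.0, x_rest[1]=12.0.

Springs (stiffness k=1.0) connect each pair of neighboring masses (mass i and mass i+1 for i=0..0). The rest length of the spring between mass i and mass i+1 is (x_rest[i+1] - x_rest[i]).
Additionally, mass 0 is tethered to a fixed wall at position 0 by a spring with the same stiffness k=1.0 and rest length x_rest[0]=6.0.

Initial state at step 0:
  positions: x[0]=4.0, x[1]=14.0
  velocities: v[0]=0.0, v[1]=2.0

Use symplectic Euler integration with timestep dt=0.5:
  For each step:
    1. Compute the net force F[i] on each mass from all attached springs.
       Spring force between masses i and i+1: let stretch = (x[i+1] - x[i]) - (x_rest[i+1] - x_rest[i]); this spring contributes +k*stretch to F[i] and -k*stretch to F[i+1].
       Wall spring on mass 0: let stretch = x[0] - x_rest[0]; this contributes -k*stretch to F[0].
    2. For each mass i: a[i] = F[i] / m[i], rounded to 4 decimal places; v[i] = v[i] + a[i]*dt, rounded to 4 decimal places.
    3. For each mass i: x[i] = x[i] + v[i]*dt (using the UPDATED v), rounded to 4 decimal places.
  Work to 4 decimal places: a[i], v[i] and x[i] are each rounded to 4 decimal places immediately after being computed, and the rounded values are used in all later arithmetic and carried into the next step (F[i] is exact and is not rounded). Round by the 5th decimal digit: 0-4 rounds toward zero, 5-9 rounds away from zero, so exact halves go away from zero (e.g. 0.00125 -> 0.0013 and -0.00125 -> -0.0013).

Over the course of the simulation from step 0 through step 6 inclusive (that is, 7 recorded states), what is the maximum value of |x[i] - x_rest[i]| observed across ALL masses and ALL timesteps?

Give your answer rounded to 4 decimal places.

Answer: 4.7423

Derivation:
Step 0: x=[4.0000 14.0000] v=[0.0000 2.0000]
Step 1: x=[5.5000 14.5000] v=[3.0000 1.0000]
Step 2: x=[7.8750 14.6250] v=[4.7500 0.2500]
Step 3: x=[9.9688 14.6563] v=[4.1875 0.0625]
Step 4: x=[10.7423 14.8517] v=[1.5469 0.3907]
Step 5: x=[9.8575 15.2834] v=[-1.7696 0.8634]
Step 6: x=[7.8648 15.7869] v=[-3.9854 1.0070]
Max displacement = 4.7423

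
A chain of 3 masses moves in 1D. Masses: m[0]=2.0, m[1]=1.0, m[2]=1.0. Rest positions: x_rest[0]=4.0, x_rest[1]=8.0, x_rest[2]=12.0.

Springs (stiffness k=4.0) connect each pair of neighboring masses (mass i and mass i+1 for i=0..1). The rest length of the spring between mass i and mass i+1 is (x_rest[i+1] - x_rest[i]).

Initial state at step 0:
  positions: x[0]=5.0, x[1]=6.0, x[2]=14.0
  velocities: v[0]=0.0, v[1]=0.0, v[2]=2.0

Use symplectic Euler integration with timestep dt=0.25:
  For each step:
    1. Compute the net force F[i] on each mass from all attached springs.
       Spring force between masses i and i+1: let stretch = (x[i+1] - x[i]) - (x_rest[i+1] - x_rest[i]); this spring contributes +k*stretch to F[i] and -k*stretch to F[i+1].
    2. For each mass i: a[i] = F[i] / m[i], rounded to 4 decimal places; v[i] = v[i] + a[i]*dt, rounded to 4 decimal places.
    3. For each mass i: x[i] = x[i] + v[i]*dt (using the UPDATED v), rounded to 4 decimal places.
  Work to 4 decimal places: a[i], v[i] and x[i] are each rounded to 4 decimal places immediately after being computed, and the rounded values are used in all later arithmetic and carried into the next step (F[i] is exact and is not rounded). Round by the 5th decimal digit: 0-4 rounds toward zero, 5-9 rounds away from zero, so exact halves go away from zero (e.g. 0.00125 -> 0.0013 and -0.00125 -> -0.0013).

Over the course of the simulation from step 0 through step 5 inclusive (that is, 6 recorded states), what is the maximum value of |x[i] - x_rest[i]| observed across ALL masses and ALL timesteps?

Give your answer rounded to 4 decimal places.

Step 0: x=[5.0000 6.0000 14.0000] v=[0.0000 0.0000 2.0000]
Step 1: x=[4.6250 7.7500 13.5000] v=[-1.5000 7.0000 -2.0000]
Step 2: x=[4.1406 10.1563 12.5625] v=[-1.9375 9.6250 -3.7500]
Step 3: x=[3.9082 11.6602 12.0235] v=[-0.9297 6.0155 -2.1562]
Step 4: x=[4.1448 11.3169 12.3936] v=[0.9463 -1.3732 1.4805]
Step 5: x=[4.7779 9.4498 13.4946] v=[2.5324 -7.4686 4.4038]
Max displacement = 3.6602

Answer: 3.6602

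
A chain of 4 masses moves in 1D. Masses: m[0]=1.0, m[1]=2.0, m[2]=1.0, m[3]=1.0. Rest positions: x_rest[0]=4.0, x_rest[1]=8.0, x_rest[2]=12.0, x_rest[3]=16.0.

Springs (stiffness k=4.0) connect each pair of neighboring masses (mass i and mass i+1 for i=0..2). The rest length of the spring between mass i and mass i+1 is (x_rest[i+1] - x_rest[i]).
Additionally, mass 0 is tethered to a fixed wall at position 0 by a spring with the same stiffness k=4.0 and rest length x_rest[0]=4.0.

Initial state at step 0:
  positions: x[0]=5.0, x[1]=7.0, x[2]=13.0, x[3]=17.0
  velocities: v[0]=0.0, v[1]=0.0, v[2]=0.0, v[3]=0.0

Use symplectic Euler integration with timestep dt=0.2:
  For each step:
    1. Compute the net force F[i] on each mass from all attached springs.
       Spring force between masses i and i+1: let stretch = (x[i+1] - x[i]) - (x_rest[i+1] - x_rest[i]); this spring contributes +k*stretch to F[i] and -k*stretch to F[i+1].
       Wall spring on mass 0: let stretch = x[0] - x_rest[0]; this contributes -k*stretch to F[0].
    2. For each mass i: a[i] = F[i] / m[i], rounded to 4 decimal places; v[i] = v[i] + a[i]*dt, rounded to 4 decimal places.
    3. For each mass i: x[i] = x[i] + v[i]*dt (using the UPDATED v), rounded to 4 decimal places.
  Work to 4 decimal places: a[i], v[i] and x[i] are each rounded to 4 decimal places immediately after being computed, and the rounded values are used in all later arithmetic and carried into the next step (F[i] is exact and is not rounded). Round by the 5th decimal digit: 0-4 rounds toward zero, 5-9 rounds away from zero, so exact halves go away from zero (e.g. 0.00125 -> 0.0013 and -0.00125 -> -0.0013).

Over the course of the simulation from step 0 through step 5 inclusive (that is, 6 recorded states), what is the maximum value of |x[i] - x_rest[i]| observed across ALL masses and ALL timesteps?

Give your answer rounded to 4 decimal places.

Step 0: x=[5.0000 7.0000 13.0000 17.0000] v=[0.0000 0.0000 0.0000 0.0000]
Step 1: x=[4.5200 7.3200 12.6800 17.0000] v=[-2.4000 1.6000 -1.6000 0.0000]
Step 2: x=[3.7648 7.8448 12.1936 16.9488] v=[-3.7760 2.6240 -2.4320 -0.2560]
Step 3: x=[3.0600 8.3911 11.7722 16.7768] v=[-3.5238 2.7315 -2.1069 -0.8602]
Step 4: x=[2.7186 8.7814 11.6106 16.4440] v=[-1.7069 1.9515 -0.8081 -1.6639]
Step 5: x=[2.9123 8.9130 11.7697 15.9779] v=[0.9685 0.6581 0.7953 -2.3306]
Max displacement = 1.2814

Answer: 1.2814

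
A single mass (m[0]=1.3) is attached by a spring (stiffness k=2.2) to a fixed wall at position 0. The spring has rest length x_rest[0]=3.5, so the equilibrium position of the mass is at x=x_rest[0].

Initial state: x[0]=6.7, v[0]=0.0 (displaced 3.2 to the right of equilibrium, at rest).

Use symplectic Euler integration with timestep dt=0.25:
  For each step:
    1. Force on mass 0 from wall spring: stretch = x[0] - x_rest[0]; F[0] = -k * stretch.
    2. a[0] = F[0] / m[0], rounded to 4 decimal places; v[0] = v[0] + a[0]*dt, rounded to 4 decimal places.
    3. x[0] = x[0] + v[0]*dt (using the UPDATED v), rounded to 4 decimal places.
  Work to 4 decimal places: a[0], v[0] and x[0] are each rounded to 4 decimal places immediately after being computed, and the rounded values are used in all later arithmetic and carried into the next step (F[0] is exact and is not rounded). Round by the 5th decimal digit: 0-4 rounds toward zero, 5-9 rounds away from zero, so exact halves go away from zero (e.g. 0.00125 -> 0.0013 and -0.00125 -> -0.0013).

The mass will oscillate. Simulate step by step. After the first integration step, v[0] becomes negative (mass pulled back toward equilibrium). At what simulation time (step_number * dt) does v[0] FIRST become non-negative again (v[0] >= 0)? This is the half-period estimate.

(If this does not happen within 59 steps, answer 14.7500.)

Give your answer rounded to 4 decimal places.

Step 0: x=[6.7000] v=[0.0000]
Step 1: x=[6.3615] v=[-1.3539]
Step 2: x=[5.7204] v=[-2.5645]
Step 3: x=[4.8444] v=[-3.5039]
Step 4: x=[3.8262] v=[-4.0727]
Step 5: x=[2.7735] v=[-4.2107]
Step 6: x=[1.7977] v=[-3.9033]
Step 7: x=[1.0019] v=[-3.1831]
Step 8: x=[0.4704] v=[-2.1262]
Step 9: x=[0.2593] v=[-0.8445]
Step 10: x=[0.3910] v=[0.5266]
First v>=0 after going negative at step 10, time=2.5000

Answer: 2.5000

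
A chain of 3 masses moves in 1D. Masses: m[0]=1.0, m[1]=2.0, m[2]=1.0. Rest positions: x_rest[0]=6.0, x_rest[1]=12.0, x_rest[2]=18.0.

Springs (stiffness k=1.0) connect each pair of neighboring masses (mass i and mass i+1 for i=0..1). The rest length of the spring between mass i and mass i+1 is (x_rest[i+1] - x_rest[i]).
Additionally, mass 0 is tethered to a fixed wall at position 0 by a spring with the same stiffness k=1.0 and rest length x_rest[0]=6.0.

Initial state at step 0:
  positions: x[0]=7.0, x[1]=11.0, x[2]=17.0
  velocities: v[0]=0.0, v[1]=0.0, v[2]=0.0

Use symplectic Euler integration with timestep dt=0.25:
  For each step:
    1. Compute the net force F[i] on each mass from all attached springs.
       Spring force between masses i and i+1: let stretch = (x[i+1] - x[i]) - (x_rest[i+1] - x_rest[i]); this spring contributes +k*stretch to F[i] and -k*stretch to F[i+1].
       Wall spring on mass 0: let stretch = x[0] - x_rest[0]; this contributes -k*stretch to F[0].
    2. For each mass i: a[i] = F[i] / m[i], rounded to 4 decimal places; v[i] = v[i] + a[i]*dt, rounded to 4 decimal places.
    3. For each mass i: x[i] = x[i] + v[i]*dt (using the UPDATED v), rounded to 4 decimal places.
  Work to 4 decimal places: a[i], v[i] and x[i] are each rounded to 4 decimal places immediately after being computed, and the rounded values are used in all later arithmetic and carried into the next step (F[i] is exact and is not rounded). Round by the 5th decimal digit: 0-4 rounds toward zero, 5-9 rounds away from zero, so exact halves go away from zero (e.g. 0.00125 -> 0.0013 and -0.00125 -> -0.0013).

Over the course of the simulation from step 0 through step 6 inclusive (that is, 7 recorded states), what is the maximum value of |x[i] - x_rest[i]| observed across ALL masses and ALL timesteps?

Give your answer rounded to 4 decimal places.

Step 0: x=[7.0000 11.0000 17.0000] v=[0.0000 0.0000 0.0000]
Step 1: x=[6.8125 11.0625 17.0000] v=[-0.7500 0.2500 0.0000]
Step 2: x=[6.4649 11.1778 17.0039] v=[-1.3906 0.4610 0.0156]
Step 3: x=[6.0078 11.3279 17.0187] v=[-1.8286 0.6002 0.0591]
Step 4: x=[5.5077 11.4896 17.0528] v=[-2.0005 0.6466 0.1364]
Step 5: x=[5.0372 11.6382 17.1142] v=[-1.8820 0.5943 0.2456]
Step 6: x=[4.6644 11.7516 17.2084] v=[-1.4911 0.4537 0.3766]
Max displacement = 1.3356

Answer: 1.3356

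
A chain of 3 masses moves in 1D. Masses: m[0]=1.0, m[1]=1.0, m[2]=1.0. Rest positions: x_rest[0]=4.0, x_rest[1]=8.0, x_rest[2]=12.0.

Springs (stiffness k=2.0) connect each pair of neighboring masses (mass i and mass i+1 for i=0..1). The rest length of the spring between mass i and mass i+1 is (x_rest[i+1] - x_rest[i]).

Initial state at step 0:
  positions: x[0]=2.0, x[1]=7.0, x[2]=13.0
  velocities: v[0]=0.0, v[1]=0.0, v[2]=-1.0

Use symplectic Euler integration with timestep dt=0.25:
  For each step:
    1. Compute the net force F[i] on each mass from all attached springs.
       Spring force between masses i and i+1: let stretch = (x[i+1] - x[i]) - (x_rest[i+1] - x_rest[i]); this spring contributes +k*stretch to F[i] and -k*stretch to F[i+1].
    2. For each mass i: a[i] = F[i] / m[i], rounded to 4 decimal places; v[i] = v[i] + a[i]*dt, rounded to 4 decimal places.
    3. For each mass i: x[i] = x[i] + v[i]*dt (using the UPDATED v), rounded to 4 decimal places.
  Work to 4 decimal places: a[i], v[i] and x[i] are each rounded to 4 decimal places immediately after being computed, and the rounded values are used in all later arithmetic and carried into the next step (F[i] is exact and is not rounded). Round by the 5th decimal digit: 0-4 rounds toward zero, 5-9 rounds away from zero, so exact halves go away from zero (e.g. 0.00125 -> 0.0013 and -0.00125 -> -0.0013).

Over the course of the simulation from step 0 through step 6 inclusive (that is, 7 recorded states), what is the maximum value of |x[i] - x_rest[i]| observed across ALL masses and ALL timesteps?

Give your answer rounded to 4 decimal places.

Answer: 2.5660

Derivation:
Step 0: x=[2.0000 7.0000 13.0000] v=[0.0000 0.0000 -1.0000]
Step 1: x=[2.1250 7.1250 12.5000] v=[0.5000 0.5000 -2.0000]
Step 2: x=[2.3750 7.2969 11.8281] v=[1.0000 0.6875 -2.6875]
Step 3: x=[2.7403 7.4200 11.0898] v=[1.4610 0.4922 -2.9531]
Step 4: x=[3.1905 7.4168 10.3928] v=[1.8009 -0.0128 -2.7880]
Step 5: x=[3.6690 7.2573 9.8238] v=[1.9141 -0.6380 -2.2760]
Step 6: x=[4.0961 6.9701 9.4340] v=[1.7083 -1.1489 -1.5593]
Max displacement = 2.5660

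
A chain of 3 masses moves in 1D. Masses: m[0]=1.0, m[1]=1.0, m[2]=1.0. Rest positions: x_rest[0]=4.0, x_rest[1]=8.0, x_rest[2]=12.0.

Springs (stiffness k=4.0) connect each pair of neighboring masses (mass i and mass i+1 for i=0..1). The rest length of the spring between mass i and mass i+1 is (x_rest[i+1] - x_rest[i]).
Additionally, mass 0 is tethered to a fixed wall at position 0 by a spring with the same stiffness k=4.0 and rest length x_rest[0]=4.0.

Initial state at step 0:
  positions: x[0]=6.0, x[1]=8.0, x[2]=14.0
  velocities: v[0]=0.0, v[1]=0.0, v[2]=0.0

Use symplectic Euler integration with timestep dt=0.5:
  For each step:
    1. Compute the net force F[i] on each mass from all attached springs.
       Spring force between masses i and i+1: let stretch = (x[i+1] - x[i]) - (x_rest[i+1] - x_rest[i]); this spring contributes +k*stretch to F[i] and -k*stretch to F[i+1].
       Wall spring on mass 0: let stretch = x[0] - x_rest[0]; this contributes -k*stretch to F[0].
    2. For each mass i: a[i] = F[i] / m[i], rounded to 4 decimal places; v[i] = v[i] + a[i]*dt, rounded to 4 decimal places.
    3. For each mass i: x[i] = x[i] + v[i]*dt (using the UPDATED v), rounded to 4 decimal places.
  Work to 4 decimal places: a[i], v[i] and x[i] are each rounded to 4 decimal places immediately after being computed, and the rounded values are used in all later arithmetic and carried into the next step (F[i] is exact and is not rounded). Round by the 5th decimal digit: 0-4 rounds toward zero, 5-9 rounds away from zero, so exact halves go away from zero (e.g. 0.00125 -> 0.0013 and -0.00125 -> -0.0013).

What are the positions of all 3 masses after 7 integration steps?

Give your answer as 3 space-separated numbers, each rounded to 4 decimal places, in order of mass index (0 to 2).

Step 0: x=[6.0000 8.0000 14.0000] v=[0.0000 0.0000 0.0000]
Step 1: x=[2.0000 12.0000 12.0000] v=[-8.0000 8.0000 -4.0000]
Step 2: x=[6.0000 6.0000 14.0000] v=[8.0000 -12.0000 4.0000]
Step 3: x=[4.0000 8.0000 12.0000] v=[-4.0000 4.0000 -4.0000]
Step 4: x=[2.0000 10.0000 10.0000] v=[-4.0000 4.0000 -4.0000]
Step 5: x=[6.0000 4.0000 12.0000] v=[8.0000 -12.0000 4.0000]
Step 6: x=[2.0000 8.0000 10.0000] v=[-8.0000 8.0000 -4.0000]
Step 7: x=[2.0000 8.0000 10.0000] v=[0.0000 0.0000 0.0000]

Answer: 2.0000 8.0000 10.0000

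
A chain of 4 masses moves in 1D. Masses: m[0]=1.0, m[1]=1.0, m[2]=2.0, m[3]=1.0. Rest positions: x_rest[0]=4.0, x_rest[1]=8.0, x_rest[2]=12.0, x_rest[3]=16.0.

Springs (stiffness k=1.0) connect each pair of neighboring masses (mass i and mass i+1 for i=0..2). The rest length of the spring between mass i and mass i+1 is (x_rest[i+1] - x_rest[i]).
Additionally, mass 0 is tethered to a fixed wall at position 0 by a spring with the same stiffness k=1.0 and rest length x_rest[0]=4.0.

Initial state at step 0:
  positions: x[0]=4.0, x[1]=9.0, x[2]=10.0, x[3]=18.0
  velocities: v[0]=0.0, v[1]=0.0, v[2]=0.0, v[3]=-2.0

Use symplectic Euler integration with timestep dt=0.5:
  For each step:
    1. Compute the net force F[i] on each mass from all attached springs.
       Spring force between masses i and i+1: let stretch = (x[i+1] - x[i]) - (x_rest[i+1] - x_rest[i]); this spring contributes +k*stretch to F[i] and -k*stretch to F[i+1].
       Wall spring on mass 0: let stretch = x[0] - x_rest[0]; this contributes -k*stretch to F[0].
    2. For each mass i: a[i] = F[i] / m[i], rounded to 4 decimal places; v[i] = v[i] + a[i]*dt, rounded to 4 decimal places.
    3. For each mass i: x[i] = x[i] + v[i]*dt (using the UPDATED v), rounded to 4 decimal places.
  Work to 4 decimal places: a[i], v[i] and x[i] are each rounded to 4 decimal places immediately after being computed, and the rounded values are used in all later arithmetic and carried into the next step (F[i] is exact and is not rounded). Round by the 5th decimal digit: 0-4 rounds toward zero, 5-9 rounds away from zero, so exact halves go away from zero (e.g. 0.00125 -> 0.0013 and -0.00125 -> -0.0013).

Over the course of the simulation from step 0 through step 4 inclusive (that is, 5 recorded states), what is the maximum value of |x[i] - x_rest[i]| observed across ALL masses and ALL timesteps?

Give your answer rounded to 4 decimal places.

Step 0: x=[4.0000 9.0000 10.0000 18.0000] v=[0.0000 0.0000 0.0000 -2.0000]
Step 1: x=[4.2500 8.0000 10.8750 16.0000] v=[0.5000 -2.0000 1.7500 -4.0000]
Step 2: x=[4.3750 6.7813 12.0313 13.7188] v=[0.2500 -2.4375 2.3125 -4.5625]
Step 3: x=[4.0078 6.2735 12.7423 12.0157] v=[-0.7344 -1.0157 1.4219 -3.4063]
Step 4: x=[3.2051 6.8165 12.5538 11.4942] v=[-1.6055 1.0859 -0.3770 -1.0430]
Max displacement = 4.5058

Answer: 4.5058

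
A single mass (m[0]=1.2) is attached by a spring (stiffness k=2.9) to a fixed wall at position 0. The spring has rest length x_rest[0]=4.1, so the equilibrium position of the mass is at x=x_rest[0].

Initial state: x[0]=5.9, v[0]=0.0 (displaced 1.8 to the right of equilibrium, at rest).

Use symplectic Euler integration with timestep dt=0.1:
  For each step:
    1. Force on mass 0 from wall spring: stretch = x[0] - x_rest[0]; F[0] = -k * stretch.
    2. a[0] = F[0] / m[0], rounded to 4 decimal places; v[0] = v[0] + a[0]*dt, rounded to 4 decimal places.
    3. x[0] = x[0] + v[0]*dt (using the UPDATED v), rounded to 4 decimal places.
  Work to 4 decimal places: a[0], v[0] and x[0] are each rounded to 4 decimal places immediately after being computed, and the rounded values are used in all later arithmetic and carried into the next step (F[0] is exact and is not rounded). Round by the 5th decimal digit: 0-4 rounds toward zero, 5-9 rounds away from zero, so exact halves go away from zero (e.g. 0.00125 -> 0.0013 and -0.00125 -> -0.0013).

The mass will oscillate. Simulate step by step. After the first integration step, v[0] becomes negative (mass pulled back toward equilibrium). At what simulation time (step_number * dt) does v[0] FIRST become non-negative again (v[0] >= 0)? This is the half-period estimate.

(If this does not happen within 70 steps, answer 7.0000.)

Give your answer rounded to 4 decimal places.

Answer: 2.1000

Derivation:
Step 0: x=[5.9000] v=[0.0000]
Step 1: x=[5.8565] v=[-0.4350]
Step 2: x=[5.7706] v=[-0.8595]
Step 3: x=[5.6443] v=[-1.2632]
Step 4: x=[5.4807] v=[-1.6364]
Step 5: x=[5.2837] v=[-1.9701]
Step 6: x=[5.0581] v=[-2.2562]
Step 7: x=[4.8093] v=[-2.4877]
Step 8: x=[4.5434] v=[-2.6591]
Step 9: x=[4.2668] v=[-2.7663]
Step 10: x=[3.9861] v=[-2.8066]
Step 11: x=[3.7082] v=[-2.7791]
Step 12: x=[3.4398] v=[-2.6844]
Step 13: x=[3.1873] v=[-2.5249]
Step 14: x=[2.9569] v=[-2.3043]
Step 15: x=[2.7541] v=[-2.0281]
Step 16: x=[2.5838] v=[-1.7028]
Step 17: x=[2.4502] v=[-1.3364]
Step 18: x=[2.3564] v=[-0.9377]
Step 19: x=[2.3048] v=[-0.5163]
Step 20: x=[2.2966] v=[-0.0825]
Step 21: x=[2.3319] v=[0.3533]
First v>=0 after going negative at step 21, time=2.1000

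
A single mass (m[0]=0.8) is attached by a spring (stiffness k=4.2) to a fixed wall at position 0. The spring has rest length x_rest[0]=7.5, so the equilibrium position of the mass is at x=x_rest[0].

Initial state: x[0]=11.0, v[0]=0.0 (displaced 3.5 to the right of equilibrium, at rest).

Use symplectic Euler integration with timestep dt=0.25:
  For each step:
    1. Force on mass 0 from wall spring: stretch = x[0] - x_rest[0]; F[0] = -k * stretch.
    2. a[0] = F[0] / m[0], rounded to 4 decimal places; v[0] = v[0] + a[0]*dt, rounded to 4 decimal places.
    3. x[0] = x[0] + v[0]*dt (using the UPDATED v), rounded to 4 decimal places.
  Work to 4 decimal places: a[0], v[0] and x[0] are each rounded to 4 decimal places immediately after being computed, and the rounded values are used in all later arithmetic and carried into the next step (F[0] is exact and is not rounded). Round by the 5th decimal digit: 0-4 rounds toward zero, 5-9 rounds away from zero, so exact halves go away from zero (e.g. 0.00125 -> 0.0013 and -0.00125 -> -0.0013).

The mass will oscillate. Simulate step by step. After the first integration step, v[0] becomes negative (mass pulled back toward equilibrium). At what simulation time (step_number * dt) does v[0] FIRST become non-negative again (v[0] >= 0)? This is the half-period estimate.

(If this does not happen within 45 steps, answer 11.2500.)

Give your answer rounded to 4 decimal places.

Step 0: x=[11.0000] v=[0.0000]
Step 1: x=[9.8516] v=[-4.5938]
Step 2: x=[7.9315] v=[-7.6803]
Step 3: x=[5.8698] v=[-8.2467]
Step 4: x=[4.3430] v=[-6.1071]
Step 5: x=[3.8521] v=[-1.9635]
Step 6: x=[4.5582] v=[2.8244]
First v>=0 after going negative at step 6, time=1.5000

Answer: 1.5000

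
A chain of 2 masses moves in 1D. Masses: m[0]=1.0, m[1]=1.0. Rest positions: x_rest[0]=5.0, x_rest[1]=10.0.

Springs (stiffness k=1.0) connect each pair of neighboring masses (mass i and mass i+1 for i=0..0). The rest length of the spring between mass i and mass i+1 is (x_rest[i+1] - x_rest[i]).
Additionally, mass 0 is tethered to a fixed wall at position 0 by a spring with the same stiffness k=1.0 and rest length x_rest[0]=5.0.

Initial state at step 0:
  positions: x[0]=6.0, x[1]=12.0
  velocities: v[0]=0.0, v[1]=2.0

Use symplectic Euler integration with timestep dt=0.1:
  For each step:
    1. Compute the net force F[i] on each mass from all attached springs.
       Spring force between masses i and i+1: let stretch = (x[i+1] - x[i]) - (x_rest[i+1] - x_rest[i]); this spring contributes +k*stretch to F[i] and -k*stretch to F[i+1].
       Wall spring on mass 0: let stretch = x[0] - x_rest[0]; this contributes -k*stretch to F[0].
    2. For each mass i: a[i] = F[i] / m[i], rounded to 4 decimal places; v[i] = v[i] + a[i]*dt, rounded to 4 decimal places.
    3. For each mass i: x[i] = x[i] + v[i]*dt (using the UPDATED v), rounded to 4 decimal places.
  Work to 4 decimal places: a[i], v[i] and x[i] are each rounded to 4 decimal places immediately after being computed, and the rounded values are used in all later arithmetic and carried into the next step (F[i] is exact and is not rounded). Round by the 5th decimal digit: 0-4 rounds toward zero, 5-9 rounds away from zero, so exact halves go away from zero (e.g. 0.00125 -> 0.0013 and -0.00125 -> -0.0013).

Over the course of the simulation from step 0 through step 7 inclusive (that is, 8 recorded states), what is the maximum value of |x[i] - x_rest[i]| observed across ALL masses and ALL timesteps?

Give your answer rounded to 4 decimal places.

Answer: 3.0252

Derivation:
Step 0: x=[6.0000 12.0000] v=[0.0000 2.0000]
Step 1: x=[6.0000 12.1900] v=[0.0000 1.9000]
Step 2: x=[6.0019 12.3681] v=[0.0190 1.7810]
Step 3: x=[6.0074 12.5325] v=[0.0554 1.6444]
Step 4: x=[6.0181 12.6817] v=[0.1072 1.4919]
Step 5: x=[6.0353 12.8143] v=[0.1718 1.3255]
Step 6: x=[6.0599 12.9291] v=[0.2462 1.1476]
Step 7: x=[6.0926 13.0252] v=[0.3271 0.9607]
Max displacement = 3.0252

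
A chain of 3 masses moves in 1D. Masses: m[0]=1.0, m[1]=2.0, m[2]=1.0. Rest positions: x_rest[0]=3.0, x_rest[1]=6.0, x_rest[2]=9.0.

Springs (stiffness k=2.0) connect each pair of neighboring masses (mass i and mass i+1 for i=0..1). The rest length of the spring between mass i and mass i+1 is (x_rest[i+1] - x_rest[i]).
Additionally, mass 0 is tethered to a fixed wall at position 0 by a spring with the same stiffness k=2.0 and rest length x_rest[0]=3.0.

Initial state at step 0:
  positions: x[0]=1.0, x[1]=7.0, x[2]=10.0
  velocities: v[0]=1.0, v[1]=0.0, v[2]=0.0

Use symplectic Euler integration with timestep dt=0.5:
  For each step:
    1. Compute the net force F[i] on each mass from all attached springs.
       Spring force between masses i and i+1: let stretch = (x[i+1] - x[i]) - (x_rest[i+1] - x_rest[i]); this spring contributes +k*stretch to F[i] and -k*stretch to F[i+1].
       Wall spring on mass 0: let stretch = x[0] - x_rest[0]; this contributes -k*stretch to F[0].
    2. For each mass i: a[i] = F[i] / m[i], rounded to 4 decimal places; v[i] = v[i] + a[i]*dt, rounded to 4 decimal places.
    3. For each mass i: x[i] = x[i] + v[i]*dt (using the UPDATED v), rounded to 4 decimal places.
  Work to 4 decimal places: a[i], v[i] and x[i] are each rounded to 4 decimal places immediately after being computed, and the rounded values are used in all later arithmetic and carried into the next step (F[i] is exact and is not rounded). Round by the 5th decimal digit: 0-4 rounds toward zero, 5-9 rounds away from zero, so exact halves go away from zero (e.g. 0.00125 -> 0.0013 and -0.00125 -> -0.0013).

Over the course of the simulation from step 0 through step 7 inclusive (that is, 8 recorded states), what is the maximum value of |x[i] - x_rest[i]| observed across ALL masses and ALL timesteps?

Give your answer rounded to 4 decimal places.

Step 0: x=[1.0000 7.0000 10.0000] v=[1.0000 0.0000 0.0000]
Step 1: x=[4.0000 6.2500 10.0000] v=[6.0000 -1.5000 0.0000]
Step 2: x=[6.1250 5.8750 9.6250] v=[4.2500 -0.7500 -0.7500]
Step 3: x=[5.0625 6.5000 8.8750] v=[-2.1250 1.2500 -1.5000]
Step 4: x=[2.1875 7.3594 8.4375] v=[-5.7500 1.7188 -0.8750]
Step 5: x=[0.8047 7.1954 8.9610] v=[-2.7656 -0.3281 1.0469]
Step 6: x=[2.2149 5.8751 10.1017] v=[2.8204 -2.6407 2.2813]
Step 7: x=[4.3478 4.6964 10.6291] v=[4.2657 -2.3575 1.0547]
Max displacement = 3.1250

Answer: 3.1250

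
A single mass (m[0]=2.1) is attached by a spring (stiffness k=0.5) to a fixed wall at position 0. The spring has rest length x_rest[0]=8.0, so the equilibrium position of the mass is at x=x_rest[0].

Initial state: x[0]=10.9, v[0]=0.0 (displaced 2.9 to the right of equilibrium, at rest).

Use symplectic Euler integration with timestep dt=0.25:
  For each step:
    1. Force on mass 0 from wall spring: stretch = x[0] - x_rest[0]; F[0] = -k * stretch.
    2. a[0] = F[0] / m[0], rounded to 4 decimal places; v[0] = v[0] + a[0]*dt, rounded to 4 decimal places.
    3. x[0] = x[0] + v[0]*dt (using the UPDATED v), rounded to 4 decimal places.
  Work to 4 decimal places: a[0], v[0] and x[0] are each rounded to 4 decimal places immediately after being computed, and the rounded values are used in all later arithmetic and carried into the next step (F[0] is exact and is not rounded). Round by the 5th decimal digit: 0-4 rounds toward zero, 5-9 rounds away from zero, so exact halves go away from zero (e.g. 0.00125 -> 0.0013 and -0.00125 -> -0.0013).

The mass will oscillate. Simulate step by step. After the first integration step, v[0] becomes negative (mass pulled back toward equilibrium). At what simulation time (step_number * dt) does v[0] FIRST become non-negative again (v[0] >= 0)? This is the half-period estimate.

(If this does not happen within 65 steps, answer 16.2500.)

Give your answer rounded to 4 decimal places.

Step 0: x=[10.9000] v=[0.0000]
Step 1: x=[10.8569] v=[-0.1726]
Step 2: x=[10.7712] v=[-0.3427]
Step 3: x=[10.6443] v=[-0.5077]
Step 4: x=[10.4780] v=[-0.6651]
Step 5: x=[10.2749] v=[-0.8126]
Step 6: x=[10.0379] v=[-0.9480]
Step 7: x=[9.7706] v=[-1.0693]
Step 8: x=[9.4769] v=[-1.1747]
Step 9: x=[9.1613] v=[-1.2626]
Step 10: x=[8.8284] v=[-1.3317]
Step 11: x=[8.4832] v=[-1.3810]
Step 12: x=[8.1308] v=[-1.4098]
Step 13: x=[7.7764] v=[-1.4176]
Step 14: x=[7.4253] v=[-1.4043]
Step 15: x=[7.0828] v=[-1.3701]
Step 16: x=[6.7539] v=[-1.3155]
Step 17: x=[6.4436] v=[-1.2413]
Step 18: x=[6.1564] v=[-1.1487]
Step 19: x=[5.8967] v=[-1.0390]
Step 20: x=[5.6683] v=[-0.9138]
Step 21: x=[5.4746] v=[-0.7750]
Step 22: x=[5.3184] v=[-0.6247]
Step 23: x=[5.2021] v=[-0.4651]
Step 24: x=[5.1275] v=[-0.2986]
Step 25: x=[5.0956] v=[-0.1276]
Step 26: x=[5.1069] v=[0.0453]
First v>=0 after going negative at step 26, time=6.5000

Answer: 6.5000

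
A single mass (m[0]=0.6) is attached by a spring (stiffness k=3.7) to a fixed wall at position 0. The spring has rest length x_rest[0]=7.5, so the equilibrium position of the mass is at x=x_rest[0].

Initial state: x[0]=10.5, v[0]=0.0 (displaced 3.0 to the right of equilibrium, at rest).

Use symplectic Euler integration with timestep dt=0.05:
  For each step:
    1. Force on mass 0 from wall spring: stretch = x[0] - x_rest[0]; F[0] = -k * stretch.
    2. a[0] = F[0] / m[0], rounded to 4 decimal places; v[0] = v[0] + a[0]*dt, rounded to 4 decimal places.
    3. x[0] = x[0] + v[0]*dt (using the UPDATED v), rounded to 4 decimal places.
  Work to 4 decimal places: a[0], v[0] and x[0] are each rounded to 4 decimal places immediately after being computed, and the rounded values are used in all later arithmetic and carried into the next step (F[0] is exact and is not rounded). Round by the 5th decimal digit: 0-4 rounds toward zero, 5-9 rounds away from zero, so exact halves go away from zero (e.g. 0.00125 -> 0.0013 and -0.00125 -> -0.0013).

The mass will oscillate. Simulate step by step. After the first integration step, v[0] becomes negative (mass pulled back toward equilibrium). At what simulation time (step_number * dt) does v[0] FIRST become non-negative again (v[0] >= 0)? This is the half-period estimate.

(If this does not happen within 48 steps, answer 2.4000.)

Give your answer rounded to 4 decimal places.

Step 0: x=[10.5000] v=[0.0000]
Step 1: x=[10.4538] v=[-0.9250]
Step 2: x=[10.3620] v=[-1.8358]
Step 3: x=[10.2261] v=[-2.7183]
Step 4: x=[10.0482] v=[-3.5589]
Step 5: x=[9.8310] v=[-4.3446]
Step 6: x=[9.5778] v=[-5.0633]
Step 7: x=[9.2926] v=[-5.7040]
Step 8: x=[8.9798] v=[-6.2567]
Step 9: x=[8.6442] v=[-6.7130]
Step 10: x=[8.2909] v=[-7.0658]
Step 11: x=[7.9254] v=[-7.3097]
Step 12: x=[7.5534] v=[-7.4409]
Step 13: x=[7.1805] v=[-7.4574]
Step 14: x=[6.8126] v=[-7.3589]
Step 15: x=[6.4553] v=[-7.1470]
Step 16: x=[6.1141] v=[-6.8249]
Step 17: x=[5.7942] v=[-6.3976]
Step 18: x=[5.5006] v=[-5.8716]
Step 19: x=[5.2378] v=[-5.2551]
Step 20: x=[5.0099] v=[-4.5576]
Step 21: x=[4.8204] v=[-3.7898]
Step 22: x=[4.6722] v=[-2.9636]
Step 23: x=[4.5676] v=[-2.0917]
Step 24: x=[4.5082] v=[-1.1875]
Step 25: x=[4.4950] v=[-0.2650]
Step 26: x=[4.5281] v=[0.6615]
First v>=0 after going negative at step 26, time=1.3000

Answer: 1.3000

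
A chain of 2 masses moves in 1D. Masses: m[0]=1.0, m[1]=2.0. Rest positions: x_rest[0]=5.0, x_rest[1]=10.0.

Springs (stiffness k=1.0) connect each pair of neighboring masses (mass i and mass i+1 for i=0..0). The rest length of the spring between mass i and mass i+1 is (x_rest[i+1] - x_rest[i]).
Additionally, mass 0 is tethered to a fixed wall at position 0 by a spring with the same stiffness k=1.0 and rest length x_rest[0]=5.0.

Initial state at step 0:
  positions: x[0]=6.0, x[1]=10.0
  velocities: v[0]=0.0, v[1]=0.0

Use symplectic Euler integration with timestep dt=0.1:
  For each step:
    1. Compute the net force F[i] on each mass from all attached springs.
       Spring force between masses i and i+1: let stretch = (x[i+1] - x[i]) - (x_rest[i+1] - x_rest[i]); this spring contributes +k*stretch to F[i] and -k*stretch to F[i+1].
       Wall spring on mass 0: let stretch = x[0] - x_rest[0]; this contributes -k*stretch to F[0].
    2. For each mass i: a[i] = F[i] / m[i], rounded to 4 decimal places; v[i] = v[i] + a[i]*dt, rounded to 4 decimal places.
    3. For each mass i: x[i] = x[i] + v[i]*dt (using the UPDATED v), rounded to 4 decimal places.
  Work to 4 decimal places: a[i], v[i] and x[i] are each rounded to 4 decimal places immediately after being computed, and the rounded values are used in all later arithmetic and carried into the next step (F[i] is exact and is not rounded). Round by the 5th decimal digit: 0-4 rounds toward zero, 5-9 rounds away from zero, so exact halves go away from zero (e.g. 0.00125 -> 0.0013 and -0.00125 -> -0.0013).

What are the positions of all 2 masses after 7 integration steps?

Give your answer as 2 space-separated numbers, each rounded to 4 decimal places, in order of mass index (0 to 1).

Answer: 5.4946 10.1250

Derivation:
Step 0: x=[6.0000 10.0000] v=[0.0000 0.0000]
Step 1: x=[5.9800 10.0050] v=[-0.2000 0.0500]
Step 2: x=[5.9405 10.0149] v=[-0.3955 0.0988]
Step 3: x=[5.8823 10.0294] v=[-0.5821 0.1451]
Step 4: x=[5.8067 10.0482] v=[-0.7556 0.1878]
Step 5: x=[5.7155 10.0708] v=[-0.9121 0.2257]
Step 6: x=[5.6107 10.0966] v=[-1.0481 0.2579]
Step 7: x=[5.4946 10.1250] v=[-1.1606 0.2836]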